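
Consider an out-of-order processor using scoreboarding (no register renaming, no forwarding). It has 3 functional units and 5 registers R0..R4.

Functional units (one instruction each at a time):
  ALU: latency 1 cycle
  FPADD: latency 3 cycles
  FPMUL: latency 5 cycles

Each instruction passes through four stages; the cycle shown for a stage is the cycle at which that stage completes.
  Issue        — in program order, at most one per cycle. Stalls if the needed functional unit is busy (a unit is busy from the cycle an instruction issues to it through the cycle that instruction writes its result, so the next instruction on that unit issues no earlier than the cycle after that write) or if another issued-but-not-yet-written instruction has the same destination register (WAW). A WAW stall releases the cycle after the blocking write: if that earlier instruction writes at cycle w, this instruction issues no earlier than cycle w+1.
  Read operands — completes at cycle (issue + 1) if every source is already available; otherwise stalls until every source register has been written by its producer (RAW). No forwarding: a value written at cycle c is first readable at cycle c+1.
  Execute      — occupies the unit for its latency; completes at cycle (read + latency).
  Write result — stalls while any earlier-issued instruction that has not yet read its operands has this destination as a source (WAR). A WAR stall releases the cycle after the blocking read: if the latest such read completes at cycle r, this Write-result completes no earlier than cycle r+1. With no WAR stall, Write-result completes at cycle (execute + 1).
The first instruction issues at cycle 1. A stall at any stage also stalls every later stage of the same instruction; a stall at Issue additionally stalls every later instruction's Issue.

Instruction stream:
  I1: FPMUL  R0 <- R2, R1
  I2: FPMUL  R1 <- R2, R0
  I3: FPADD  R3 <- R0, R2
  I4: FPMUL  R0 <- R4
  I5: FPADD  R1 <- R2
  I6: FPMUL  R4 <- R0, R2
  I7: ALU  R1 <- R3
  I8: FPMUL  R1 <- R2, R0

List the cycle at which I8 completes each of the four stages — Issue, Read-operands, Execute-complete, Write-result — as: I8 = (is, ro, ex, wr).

t=1  issue I1 (FPMUL)
t=2  I1 read-ops
t=7  I1 finished on FPMUL
t=8  I1→R0
t=9  issue I2 (FPMUL)
t=10  I2 read-ops · issue I3 (FPADD)
t=11  I3 read-ops
t=14  I3 finished on FPADD
t=15  I2 finished on FPMUL · I3→R3
t=16  I2→R1
t=17  issue I4 (FPMUL)
t=18  I4 read-ops · issue I5 (FPADD)
t=19  I5 read-ops
t=22  I5 finished on FPADD
t=23  I4 finished on FPMUL · I5→R1
t=24  I4→R0
t=25  issue I6 (FPMUL)
t=26  I6 read-ops · issue I7 (ALU)
t=27  I7 read-ops
t=28  I7 finished on ALU
t=29  I7→R1
t=31  I6 finished on FPMUL
t=32  I6→R4
t=33  issue I8 (FPMUL)
t=34  I8 read-ops
t=39  I8 finished on FPMUL
t=40  I8→R1

I8 = (33, 34, 39, 40)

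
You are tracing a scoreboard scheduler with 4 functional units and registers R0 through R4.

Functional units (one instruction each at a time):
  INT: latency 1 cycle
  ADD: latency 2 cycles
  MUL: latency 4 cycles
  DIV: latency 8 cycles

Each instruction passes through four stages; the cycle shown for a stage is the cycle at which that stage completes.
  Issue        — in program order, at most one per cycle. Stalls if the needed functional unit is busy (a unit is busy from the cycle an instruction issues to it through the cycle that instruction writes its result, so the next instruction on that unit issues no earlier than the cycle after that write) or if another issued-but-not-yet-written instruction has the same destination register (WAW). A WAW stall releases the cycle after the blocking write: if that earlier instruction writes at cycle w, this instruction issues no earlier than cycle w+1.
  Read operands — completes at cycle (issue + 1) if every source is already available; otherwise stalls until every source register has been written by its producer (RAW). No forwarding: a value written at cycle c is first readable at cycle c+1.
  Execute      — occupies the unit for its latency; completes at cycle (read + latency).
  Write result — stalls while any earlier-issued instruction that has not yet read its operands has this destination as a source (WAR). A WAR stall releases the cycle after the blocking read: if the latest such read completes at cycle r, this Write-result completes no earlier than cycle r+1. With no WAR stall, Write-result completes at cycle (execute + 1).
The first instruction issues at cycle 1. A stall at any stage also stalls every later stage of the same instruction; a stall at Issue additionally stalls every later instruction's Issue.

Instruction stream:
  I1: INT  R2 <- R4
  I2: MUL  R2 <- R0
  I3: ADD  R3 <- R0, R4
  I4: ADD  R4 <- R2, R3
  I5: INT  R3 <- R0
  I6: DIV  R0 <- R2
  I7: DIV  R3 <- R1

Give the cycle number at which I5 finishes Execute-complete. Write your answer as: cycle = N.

cycle = 14

I1: IS=1 RO=2 EX=3 WR=4
I2: IS=5 RO=6 EX=10 WR=11  [WAW R2: wait I1 write@4]
I3: IS=6 RO=7 EX=9 WR=10
I4: IS=11 RO=12 EX=14 WR=15  [struct: ADD busy until I3 writes@10]
I5: IS=12 RO=13 EX=14 WR=15
I6: IS=13 RO=14 EX=22 WR=23
I7: IS=24 RO=25 EX=33 WR=34  [struct: DIV busy until I6 writes@23]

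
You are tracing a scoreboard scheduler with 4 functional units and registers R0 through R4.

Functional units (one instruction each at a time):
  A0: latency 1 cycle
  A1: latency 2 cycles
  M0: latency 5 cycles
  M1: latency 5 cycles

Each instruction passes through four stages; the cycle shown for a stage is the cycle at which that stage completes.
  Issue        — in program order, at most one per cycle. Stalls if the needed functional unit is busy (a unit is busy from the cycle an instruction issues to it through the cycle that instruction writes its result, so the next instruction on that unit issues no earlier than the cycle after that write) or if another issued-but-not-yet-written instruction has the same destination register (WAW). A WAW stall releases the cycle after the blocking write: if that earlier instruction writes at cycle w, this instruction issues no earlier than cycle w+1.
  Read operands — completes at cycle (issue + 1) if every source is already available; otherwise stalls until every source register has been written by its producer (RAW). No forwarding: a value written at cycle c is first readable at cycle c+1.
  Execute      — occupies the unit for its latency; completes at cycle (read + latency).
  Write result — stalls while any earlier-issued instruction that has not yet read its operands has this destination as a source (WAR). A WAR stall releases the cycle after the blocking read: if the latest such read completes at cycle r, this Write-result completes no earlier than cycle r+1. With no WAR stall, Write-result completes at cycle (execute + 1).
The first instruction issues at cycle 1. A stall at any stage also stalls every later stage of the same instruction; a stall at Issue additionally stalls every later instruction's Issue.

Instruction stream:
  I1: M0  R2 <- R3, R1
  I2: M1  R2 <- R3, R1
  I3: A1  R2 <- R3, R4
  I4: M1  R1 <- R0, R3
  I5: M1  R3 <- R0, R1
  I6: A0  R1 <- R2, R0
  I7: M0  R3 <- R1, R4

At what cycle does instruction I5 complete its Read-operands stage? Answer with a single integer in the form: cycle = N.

cycle = 27

c1: issue I1 (M0)
c2: I1 read-ops
c7: I1 finished on M0
c8: I1→R2
c9: issue I2 (M1)
c10: I2 read-ops
c15: I2 finished on M1
c16: I2→R2
c17: issue I3 (A1)
c18: I3 read-ops | issue I4 (M1)
c19: I4 read-ops
c20: I3 finished on A1
c21: I3→R2
c24: I4 finished on M1
c25: I4→R1
c26: issue I5 (M1)
c27: I5 read-ops | issue I6 (A0)
c28: I6 read-ops
c29: I6 finished on A0
c30: I6→R1
c32: I5 finished on M1
c33: I5→R3
c34: issue I7 (M0)
c35: I7 read-ops
c40: I7 finished on M0
c41: I7→R3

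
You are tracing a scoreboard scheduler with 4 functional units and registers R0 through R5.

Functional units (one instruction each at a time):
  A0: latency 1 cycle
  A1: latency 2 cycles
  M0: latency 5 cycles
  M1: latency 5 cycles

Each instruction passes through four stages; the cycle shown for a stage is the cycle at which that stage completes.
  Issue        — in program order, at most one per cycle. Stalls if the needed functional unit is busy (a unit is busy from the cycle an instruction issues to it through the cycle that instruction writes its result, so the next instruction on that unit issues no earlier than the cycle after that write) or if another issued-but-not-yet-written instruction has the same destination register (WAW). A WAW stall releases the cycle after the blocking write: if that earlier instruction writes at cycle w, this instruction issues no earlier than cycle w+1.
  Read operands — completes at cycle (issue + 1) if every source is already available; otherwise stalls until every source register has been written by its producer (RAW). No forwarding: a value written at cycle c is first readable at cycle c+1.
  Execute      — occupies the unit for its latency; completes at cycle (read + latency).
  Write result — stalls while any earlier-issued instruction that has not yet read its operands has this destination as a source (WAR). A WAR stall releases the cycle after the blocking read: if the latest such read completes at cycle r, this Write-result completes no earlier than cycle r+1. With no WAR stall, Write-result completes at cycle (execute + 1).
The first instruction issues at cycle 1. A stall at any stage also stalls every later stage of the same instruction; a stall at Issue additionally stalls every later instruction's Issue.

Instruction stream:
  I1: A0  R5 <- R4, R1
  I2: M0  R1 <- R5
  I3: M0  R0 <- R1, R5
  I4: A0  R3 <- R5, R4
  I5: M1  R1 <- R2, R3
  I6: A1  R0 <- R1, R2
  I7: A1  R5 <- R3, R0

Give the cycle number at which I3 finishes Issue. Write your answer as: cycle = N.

cycle 1: I1→A0
cycle 2: I1 RO; I2→M0
cycle 3: I1 EX
cycle 4: I1 WR R5
cycle 5: I2 RO
cycle 10: I2 EX
cycle 11: I2 WR R1
cycle 12: I3→M0
cycle 13: I3 RO; I4→A0
cycle 14: I4 RO; I5→M1
cycle 15: I4 EX
cycle 16: I4 WR R3
cycle 17: I5 RO
cycle 18: I3 EX
cycle 19: I3 WR R0
cycle 20: I6→A1
cycle 22: I5 EX
cycle 23: I5 WR R1
cycle 24: I6 RO
cycle 26: I6 EX
cycle 27: I6 WR R0
cycle 28: I7→A1
cycle 29: I7 RO
cycle 31: I7 EX
cycle 32: I7 WR R5

cycle = 12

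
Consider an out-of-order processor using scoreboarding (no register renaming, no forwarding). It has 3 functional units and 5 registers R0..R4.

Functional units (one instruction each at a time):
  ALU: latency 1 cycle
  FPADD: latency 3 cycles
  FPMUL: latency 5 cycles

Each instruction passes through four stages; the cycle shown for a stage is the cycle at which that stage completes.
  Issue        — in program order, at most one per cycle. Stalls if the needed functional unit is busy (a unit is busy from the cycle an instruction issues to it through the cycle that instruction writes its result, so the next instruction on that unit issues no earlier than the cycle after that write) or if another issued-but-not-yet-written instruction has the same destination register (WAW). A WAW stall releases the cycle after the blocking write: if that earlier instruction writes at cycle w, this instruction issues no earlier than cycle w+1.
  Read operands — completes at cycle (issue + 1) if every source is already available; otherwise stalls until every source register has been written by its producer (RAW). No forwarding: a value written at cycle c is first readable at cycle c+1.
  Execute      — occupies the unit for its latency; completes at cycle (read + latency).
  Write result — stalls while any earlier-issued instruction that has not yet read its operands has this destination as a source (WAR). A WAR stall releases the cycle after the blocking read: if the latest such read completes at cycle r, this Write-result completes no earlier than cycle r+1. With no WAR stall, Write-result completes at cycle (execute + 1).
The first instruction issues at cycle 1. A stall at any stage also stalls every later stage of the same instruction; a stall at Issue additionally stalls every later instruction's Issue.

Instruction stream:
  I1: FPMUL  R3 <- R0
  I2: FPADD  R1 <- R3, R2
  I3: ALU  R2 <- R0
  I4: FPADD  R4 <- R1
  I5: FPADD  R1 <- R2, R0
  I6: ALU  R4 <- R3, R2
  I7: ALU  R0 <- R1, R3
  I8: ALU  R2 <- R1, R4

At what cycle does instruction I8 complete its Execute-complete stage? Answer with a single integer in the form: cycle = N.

c1: I1 issues→FPMUL
c2: I1 reads | I2 issues→FPADD
c3: I3 issues→ALU
c4: I3 reads
c5: I3 exec-done
c7: I1 exec-done
c8: I1 writes R3
c9: I2 reads
c10: I3 writes R2
c12: I2 exec-done
c13: I2 writes R1
c14: I4 issues→FPADD
c15: I4 reads
c18: I4 exec-done
c19: I4 writes R4
c20: I5 issues→FPADD
c21: I5 reads | I6 issues→ALU
c22: I6 reads
c23: I6 exec-done
c24: I5 exec-done | I6 writes R4
c25: I5 writes R1 | I7 issues→ALU
c26: I7 reads
c27: I7 exec-done
c28: I7 writes R0
c29: I8 issues→ALU
c30: I8 reads
c31: I8 exec-done
c32: I8 writes R2

cycle = 31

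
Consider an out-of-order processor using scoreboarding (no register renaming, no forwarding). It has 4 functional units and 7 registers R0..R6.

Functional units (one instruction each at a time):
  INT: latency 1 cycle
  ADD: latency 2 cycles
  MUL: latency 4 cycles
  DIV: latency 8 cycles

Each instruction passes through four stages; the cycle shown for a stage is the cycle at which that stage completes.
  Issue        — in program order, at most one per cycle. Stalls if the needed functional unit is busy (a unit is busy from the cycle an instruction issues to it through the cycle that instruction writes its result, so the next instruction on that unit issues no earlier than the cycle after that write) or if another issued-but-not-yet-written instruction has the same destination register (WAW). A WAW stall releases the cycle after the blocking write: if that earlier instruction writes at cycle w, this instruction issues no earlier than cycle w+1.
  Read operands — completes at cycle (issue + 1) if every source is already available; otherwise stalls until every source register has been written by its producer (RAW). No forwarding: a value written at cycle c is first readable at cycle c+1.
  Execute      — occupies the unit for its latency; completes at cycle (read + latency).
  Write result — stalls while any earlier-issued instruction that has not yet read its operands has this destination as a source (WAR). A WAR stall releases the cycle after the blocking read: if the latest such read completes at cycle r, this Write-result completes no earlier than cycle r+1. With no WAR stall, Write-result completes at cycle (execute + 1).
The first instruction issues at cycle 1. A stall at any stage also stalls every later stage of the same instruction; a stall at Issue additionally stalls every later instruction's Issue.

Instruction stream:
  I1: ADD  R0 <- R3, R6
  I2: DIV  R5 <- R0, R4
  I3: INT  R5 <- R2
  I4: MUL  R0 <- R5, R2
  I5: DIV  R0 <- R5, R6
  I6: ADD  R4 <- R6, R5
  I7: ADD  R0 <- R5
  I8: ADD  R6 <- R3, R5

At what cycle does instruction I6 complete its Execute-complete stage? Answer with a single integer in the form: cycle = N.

cycle = 30

[I1] 1/2/4/5
[I2] 2/6/14/15  (RAW R0: wait I1 write@5)
[I3] 16/17/18/19  (WAW R5: wait I2 write@15)
[I4] 17/20/24/25  (RAW R5: wait I3 write@19)
[I5] 26/27/35/36  (WAW R0: wait I4 write@25)
[I6] 27/28/30/31
[I7] 37/38/40/41  (WAW R0: wait I5 write@36)
[I8] 42/43/45/46  (struct: ADD busy until I7 writes@41)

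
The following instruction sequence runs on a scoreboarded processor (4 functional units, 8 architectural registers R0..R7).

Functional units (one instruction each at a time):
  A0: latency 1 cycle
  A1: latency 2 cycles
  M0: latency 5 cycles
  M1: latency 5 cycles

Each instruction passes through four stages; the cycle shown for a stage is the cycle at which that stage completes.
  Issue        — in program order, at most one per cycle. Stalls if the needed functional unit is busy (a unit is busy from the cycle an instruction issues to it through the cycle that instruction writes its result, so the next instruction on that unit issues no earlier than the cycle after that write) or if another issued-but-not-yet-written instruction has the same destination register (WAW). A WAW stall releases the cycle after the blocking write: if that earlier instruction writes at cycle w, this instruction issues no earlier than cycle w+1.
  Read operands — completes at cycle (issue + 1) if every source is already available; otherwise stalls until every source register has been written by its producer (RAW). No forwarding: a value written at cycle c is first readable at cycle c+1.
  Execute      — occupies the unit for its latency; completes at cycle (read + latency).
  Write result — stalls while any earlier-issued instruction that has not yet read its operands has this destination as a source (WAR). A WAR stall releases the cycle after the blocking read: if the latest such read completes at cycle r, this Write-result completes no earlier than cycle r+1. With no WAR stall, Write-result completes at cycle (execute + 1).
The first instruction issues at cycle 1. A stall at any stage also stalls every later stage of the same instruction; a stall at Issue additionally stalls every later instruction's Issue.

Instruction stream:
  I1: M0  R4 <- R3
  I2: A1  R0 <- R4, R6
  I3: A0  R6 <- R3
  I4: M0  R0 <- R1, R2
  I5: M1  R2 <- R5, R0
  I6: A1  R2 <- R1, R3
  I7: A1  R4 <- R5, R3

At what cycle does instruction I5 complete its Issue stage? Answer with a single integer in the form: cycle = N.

cycle = 14

I1  is:1  ro:2  ex:7  wr:8
I2  is:2  ro:9  ex:11  wr:12  — RAW R4: wait I1 write@8
I3  is:3  ro:4  ex:5  wr:10  — WAR R6: wait I2 read@9
I4  is:13  ro:14  ex:19  wr:20  — WAW R0: wait I2 write@12
I5  is:14  ro:21  ex:26  wr:27  — RAW R0: wait I4 write@20
I6  is:28  ro:29  ex:31  wr:32  — WAW R2: wait I5 write@27
I7  is:33  ro:34  ex:36  wr:37  — struct: A1 busy until I6 writes@32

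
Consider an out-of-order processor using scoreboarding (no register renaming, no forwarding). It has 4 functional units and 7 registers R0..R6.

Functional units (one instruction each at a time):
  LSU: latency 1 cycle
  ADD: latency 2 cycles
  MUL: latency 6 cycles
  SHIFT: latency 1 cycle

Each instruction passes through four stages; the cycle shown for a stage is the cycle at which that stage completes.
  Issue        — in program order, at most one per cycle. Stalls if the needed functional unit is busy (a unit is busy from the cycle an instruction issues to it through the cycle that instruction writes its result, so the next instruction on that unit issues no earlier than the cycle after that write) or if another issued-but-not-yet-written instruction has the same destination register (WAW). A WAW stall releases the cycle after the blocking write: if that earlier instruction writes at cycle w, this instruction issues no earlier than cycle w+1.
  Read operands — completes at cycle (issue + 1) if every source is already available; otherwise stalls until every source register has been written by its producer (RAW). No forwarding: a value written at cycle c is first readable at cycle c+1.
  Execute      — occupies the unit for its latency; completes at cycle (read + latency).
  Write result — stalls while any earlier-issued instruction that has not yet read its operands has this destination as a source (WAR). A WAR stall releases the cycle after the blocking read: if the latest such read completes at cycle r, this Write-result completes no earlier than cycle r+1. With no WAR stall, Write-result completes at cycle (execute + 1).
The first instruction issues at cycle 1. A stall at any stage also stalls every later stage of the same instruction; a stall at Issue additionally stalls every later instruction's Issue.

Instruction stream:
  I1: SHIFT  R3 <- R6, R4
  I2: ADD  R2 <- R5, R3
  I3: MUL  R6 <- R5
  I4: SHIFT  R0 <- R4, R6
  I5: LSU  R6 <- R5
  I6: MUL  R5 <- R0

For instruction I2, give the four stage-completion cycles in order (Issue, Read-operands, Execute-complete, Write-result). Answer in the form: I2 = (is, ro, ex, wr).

I2 = (2, 5, 7, 8)

[1] issue I1 (SHIFT)
[2] I1 read-ops; issue I2 (ADD)
[3] I1 finished on SHIFT; issue I3 (MUL)
[4] I1→R3; I3 read-ops
[5] I2 read-ops; issue I4 (SHIFT)
[7] I2 finished on ADD
[8] I2→R2
[10] I3 finished on MUL
[11] I3→R6
[12] I4 read-ops; issue I5 (LSU)
[13] I4 finished on SHIFT; I5 read-ops; issue I6 (MUL)
[14] I4→R0; I5 finished on LSU
[15] I5→R6; I6 read-ops
[21] I6 finished on MUL
[22] I6→R5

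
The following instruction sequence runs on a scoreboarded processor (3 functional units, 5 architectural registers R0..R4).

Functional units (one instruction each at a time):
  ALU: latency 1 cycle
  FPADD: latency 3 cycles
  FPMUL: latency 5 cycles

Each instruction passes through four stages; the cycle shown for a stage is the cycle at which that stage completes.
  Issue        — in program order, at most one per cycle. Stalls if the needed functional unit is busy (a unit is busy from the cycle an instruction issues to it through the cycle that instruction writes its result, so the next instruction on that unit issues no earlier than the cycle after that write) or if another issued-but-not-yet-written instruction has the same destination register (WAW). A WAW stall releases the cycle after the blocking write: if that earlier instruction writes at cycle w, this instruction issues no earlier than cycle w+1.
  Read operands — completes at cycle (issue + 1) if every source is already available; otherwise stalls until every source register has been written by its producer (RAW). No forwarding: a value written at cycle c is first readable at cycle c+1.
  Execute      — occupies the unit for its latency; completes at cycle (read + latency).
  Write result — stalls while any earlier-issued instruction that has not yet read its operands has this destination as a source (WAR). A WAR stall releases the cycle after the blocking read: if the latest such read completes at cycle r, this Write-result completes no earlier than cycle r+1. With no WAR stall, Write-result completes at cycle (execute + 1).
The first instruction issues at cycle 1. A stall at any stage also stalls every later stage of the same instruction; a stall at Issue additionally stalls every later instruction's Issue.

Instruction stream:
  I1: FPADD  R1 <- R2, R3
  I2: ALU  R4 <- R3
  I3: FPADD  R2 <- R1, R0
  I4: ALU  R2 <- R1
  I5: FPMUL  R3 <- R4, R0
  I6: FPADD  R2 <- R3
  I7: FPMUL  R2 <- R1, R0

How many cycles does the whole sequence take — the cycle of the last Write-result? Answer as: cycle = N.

c1: I1→FPADD
c2: I1 RO; I2→ALU
c3: I2 RO
c4: I2 EX
c5: I1 EX; I2 WR R4
c6: I1 WR R1
c7: I3→FPADD
c8: I3 RO
c11: I3 EX
c12: I3 WR R2
c13: I4→ALU
c14: I4 RO; I5→FPMUL
c15: I4 EX; I5 RO
c16: I4 WR R2
c17: I6→FPADD
c20: I5 EX
c21: I5 WR R3
c22: I6 RO
c25: I6 EX
c26: I6 WR R2
c27: I7→FPMUL
c28: I7 RO
c33: I7 EX
c34: I7 WR R2

cycle = 34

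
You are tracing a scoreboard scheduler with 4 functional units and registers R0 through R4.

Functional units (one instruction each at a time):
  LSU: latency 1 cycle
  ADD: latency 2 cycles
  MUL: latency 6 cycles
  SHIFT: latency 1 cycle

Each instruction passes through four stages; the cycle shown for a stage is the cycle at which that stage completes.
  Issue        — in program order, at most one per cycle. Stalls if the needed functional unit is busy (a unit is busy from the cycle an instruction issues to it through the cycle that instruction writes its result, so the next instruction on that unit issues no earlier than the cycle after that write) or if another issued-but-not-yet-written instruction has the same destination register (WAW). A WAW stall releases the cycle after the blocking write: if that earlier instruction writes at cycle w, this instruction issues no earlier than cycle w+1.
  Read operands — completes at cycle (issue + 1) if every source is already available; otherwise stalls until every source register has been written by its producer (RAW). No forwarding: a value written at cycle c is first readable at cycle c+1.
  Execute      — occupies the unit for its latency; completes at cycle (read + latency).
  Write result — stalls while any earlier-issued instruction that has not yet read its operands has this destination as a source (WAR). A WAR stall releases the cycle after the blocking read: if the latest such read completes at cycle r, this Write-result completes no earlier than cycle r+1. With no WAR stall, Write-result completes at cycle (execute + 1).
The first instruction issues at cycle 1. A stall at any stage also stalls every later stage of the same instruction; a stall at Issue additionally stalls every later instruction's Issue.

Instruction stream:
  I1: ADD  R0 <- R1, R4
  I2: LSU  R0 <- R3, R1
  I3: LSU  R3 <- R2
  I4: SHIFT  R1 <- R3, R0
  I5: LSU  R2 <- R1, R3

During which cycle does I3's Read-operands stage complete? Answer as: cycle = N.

c1: I1 dispatched to ADD
c2: I1 operands ready
c4: I1 complete
c5: R0←I1
c6: I2 dispatched to LSU
c7: I2 operands ready
c8: I2 complete
c9: R0←I2
c10: I3 dispatched to LSU
c11: I3 operands ready · I4 dispatched to SHIFT
c12: I3 complete
c13: R3←I3
c14: I4 operands ready · I5 dispatched to LSU
c15: I4 complete
c16: R1←I4
c17: I5 operands ready
c18: I5 complete
c19: R2←I5

cycle = 11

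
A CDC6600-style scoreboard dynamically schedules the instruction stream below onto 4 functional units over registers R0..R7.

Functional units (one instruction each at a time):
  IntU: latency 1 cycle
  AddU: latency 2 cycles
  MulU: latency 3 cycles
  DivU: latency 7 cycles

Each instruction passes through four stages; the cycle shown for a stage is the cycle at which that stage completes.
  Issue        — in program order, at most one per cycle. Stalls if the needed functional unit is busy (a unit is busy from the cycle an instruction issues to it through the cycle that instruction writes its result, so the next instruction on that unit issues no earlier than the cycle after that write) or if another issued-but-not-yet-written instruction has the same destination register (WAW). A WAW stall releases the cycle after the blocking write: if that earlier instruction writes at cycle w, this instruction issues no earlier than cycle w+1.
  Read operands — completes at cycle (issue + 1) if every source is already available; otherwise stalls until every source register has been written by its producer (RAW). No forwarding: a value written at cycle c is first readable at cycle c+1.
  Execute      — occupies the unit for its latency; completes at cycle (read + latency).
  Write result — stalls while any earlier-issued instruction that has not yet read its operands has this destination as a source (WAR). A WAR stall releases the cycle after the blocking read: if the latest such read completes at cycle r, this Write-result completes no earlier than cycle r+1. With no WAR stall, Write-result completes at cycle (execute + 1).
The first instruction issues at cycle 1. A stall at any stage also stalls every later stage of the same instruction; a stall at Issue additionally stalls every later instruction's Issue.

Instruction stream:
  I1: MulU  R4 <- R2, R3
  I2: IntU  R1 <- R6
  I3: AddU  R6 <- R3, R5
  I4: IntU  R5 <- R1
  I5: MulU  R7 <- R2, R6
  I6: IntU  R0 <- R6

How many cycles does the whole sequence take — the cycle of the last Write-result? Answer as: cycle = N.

[1] I1 dispatched to MulU
[2] I1 operands ready · I2 dispatched to IntU
[3] I2 operands ready · I3 dispatched to AddU
[4] I2 complete · I3 operands ready
[5] I1 complete · R1←I2
[6] R4←I1 · I3 complete · I4 dispatched to IntU
[7] R6←I3 · I4 operands ready · I5 dispatched to MulU
[8] I4 complete · I5 operands ready
[9] R5←I4
[10] I6 dispatched to IntU
[11] I5 complete · I6 operands ready
[12] R7←I5 · I6 complete
[13] R0←I6

cycle = 13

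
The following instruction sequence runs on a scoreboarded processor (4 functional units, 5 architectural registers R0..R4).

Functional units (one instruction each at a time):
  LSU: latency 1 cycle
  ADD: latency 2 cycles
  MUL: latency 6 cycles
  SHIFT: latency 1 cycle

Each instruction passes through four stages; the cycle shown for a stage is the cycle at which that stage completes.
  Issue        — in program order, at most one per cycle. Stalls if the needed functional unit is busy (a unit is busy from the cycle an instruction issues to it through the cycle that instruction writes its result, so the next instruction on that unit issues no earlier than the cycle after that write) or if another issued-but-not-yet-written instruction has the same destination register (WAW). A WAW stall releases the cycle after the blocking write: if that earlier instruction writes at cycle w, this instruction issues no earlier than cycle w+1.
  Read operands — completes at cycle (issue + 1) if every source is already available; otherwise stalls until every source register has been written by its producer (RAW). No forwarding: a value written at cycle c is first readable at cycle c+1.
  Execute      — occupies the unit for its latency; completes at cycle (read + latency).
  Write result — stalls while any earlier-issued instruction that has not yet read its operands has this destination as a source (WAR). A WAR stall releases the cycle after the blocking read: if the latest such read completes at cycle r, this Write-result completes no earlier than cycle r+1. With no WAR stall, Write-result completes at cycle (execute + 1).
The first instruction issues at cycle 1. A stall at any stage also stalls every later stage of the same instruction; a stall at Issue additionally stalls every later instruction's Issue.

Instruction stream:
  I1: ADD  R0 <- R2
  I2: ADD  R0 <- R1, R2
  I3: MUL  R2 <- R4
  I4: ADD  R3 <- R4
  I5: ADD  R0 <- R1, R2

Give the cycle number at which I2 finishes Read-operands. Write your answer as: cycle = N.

cycle = 7

t=1  I1 dispatched to ADD
t=2  I1 operands ready
t=4  I1 complete
t=5  R0←I1
t=6  I2 dispatched to ADD
t=7  I2 operands ready, I3 dispatched to MUL
t=8  I3 operands ready
t=9  I2 complete
t=10  R0←I2
t=11  I4 dispatched to ADD
t=12  I4 operands ready
t=14  I3 complete, I4 complete
t=15  R2←I3, R3←I4
t=16  I5 dispatched to ADD
t=17  I5 operands ready
t=19  I5 complete
t=20  R0←I5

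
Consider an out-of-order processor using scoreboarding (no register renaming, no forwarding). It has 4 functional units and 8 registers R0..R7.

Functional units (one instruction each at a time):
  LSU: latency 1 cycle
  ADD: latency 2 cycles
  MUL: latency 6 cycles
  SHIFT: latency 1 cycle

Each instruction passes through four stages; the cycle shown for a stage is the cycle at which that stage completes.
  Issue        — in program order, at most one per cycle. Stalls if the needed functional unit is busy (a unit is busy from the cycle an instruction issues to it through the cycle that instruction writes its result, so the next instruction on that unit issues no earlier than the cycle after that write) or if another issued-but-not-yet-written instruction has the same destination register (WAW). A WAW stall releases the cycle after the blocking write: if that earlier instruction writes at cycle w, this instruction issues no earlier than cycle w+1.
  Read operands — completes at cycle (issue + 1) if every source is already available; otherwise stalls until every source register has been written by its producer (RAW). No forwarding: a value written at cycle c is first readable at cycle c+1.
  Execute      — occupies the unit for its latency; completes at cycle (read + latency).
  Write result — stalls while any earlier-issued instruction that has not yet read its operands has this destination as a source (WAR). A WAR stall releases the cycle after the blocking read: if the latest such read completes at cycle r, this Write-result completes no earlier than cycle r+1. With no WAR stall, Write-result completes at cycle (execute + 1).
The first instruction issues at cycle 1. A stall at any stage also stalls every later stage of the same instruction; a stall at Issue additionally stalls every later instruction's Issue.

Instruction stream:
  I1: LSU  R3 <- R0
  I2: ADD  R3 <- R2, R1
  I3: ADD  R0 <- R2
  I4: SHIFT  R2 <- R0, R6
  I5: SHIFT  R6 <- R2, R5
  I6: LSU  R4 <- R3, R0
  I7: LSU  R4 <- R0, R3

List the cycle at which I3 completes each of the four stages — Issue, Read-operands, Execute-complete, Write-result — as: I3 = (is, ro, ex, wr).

[1] I1 dispatched to LSU
[2] I1 operands ready
[3] I1 complete
[4] R3←I1
[5] I2 dispatched to ADD
[6] I2 operands ready
[8] I2 complete
[9] R3←I2
[10] I3 dispatched to ADD
[11] I3 operands ready · I4 dispatched to SHIFT
[13] I3 complete
[14] R0←I3
[15] I4 operands ready
[16] I4 complete
[17] R2←I4
[18] I5 dispatched to SHIFT
[19] I5 operands ready · I6 dispatched to LSU
[20] I5 complete · I6 operands ready
[21] R6←I5 · I6 complete
[22] R4←I6
[23] I7 dispatched to LSU
[24] I7 operands ready
[25] I7 complete
[26] R4←I7

I3 = (10, 11, 13, 14)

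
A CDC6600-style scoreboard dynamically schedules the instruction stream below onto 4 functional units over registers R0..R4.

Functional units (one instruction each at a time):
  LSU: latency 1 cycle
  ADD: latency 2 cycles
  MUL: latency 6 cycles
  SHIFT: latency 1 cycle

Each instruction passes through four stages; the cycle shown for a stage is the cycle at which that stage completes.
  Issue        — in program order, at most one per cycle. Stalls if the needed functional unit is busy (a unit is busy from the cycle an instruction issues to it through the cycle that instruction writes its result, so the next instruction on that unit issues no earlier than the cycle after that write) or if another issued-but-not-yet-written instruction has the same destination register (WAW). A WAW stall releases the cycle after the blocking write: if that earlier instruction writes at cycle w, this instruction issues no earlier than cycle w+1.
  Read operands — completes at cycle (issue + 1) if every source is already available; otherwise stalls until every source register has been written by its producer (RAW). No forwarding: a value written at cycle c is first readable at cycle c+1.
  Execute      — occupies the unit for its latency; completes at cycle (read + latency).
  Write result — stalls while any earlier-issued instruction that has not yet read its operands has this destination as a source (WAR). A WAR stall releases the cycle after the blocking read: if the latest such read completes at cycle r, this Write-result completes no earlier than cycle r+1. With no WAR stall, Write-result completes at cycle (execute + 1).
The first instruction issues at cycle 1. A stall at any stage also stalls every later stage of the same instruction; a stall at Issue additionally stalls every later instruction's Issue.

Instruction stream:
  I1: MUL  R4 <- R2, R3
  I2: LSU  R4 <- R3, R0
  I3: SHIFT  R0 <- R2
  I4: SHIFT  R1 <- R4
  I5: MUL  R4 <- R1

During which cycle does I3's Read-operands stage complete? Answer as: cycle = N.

cycle = 12

I1 -> (1, 2, 8, 9)
I2 -> (10, 11, 12, 13)  // WAW R4: wait I1 write@9
I3 -> (11, 12, 13, 14)
I4 -> (15, 16, 17, 18)  // struct: SHIFT busy until I3 writes@14
I5 -> (16, 19, 25, 26)  // RAW R1: wait I4 write@18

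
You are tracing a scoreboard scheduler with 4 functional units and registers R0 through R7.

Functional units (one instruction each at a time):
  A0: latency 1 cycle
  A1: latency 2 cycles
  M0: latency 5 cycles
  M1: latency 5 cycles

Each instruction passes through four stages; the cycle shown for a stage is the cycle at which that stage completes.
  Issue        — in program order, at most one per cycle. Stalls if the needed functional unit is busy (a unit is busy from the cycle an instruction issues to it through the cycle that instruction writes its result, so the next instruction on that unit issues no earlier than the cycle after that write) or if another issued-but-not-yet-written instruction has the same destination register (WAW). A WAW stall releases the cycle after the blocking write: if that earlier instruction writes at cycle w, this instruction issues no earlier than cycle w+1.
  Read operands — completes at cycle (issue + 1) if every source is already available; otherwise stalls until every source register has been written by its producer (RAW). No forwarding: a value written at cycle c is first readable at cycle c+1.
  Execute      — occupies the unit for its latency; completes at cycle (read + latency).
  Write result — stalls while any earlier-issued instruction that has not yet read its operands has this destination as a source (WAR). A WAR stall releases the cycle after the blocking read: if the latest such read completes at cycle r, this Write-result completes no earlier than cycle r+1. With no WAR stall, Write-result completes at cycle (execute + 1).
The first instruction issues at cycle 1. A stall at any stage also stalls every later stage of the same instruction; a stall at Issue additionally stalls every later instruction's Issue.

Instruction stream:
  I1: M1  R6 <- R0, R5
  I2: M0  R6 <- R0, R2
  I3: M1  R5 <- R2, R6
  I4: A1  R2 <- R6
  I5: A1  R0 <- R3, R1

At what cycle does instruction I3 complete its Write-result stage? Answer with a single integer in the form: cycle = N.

I1 -> (1, 2, 7, 8)
I2 -> (9, 10, 15, 16)  // WAW R6: wait I1 write@8
I3 -> (10, 17, 22, 23)  // RAW R6: wait I2 write@16
I4 -> (11, 17, 19, 20)  // RAW R6: wait I2 write@16
I5 -> (21, 22, 24, 25)  // struct: A1 busy until I4 writes@20

cycle = 23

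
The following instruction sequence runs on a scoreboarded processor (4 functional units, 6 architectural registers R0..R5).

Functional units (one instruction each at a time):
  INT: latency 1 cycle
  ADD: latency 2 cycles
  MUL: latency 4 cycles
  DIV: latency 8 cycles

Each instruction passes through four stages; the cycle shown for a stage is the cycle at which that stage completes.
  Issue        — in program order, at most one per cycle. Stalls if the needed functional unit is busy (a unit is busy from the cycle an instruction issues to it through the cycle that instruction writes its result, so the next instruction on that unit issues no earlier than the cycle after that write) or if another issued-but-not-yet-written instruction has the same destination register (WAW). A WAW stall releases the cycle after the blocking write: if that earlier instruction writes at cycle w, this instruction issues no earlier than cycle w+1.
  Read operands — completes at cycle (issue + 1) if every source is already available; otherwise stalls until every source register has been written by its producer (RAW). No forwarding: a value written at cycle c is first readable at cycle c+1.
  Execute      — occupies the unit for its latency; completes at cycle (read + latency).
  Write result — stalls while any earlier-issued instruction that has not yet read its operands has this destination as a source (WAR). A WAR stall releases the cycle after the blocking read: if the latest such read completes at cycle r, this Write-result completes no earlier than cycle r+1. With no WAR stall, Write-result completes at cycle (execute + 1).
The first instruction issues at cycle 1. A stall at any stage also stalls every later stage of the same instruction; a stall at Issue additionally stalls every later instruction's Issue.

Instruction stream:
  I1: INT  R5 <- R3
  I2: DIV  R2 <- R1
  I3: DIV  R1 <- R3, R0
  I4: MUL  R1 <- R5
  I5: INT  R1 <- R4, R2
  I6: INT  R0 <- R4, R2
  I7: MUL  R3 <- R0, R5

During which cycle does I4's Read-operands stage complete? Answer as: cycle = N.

t=1  I1 dispatched to INT
t=2  I1 operands ready · I2 dispatched to DIV
t=3  I1 complete · I2 operands ready
t=4  R5←I1
t=11  I2 complete
t=12  R2←I2
t=13  I3 dispatched to DIV
t=14  I3 operands ready
t=22  I3 complete
t=23  R1←I3
t=24  I4 dispatched to MUL
t=25  I4 operands ready
t=29  I4 complete
t=30  R1←I4
t=31  I5 dispatched to INT
t=32  I5 operands ready
t=33  I5 complete
t=34  R1←I5
t=35  I6 dispatched to INT
t=36  I6 operands ready · I7 dispatched to MUL
t=37  I6 complete
t=38  R0←I6
t=39  I7 operands ready
t=43  I7 complete
t=44  R3←I7

cycle = 25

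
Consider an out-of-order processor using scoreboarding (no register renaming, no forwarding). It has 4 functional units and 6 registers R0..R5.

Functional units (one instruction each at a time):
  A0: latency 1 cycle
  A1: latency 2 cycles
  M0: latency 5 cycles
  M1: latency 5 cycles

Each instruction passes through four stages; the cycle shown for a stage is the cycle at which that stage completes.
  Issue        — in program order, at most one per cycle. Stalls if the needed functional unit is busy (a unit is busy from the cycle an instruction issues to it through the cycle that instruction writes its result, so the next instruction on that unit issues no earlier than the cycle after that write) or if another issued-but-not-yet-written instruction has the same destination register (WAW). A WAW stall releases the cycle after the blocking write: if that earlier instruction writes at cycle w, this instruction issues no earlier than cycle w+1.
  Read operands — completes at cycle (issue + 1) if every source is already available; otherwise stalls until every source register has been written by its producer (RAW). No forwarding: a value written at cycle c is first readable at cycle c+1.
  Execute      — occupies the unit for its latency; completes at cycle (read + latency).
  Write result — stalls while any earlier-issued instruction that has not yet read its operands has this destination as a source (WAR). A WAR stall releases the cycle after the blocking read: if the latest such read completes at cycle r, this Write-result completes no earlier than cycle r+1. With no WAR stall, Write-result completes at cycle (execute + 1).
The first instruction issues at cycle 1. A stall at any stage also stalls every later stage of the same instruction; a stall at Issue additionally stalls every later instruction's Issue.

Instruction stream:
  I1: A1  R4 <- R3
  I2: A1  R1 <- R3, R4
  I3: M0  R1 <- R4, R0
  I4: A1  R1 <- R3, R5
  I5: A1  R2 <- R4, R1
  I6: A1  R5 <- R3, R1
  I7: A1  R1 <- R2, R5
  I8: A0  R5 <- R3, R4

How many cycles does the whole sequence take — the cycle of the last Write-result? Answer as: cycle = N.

1) issue 1, read 2, done 4, write 5
2) issue 6, read 7, done 9, write 10  <struct: A1 busy until I1 writes@5>
3) issue 11, read 12, done 17, write 18  <WAW R1: wait I2 write@10>
4) issue 19, read 20, done 22, write 23  <WAW R1: wait I3 write@18>
5) issue 24, read 25, done 27, write 28  <struct: A1 busy until I4 writes@23>
6) issue 29, read 30, done 32, write 33  <struct: A1 busy until I5 writes@28>
7) issue 34, read 35, done 37, write 38  <struct: A1 busy until I6 writes@33>
8) issue 35, read 36, done 37, write 38

cycle = 38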